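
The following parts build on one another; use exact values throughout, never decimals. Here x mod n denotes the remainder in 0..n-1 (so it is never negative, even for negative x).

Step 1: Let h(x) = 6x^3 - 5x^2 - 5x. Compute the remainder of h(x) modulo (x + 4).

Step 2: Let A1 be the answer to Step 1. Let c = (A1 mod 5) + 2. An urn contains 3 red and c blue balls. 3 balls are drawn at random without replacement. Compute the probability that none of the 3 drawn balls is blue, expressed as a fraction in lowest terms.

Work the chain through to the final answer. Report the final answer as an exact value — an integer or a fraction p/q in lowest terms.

1/20

Step 1: remainder = value at the root: 6*(-4)^3 - 5*(-4)^2 - 5*(-4)^1 = (-384) + (-80) + (20) = -444; answer -444
Step 2: A1 = -444; c = 3; total draws C(6,3) = 20; favorable C(3,3) = 1; P = 1/20; answer 1/20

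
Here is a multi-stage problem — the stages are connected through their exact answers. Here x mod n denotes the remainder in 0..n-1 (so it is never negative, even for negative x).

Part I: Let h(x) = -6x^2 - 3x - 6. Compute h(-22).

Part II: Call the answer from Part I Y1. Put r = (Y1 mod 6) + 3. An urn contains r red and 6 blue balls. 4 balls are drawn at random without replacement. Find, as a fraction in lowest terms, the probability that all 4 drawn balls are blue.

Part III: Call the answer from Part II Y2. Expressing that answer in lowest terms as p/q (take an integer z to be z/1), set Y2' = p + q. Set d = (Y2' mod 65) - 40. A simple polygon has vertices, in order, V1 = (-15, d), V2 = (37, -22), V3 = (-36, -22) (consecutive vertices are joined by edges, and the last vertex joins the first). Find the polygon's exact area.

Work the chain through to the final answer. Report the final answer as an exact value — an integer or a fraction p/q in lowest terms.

Part I: -6*(-22)^2 - 3*(-22)^1 - 6 = (-2904) + (66) + (-6) = -2844; answer -2844
Part II: Y1 = -2844; r = 3; total draws C(9,4) = 126; favorable C(6,4) = 15; P = 5/42; answer 5/42
Part III: Y2 = 5/42; threaded value p + q = 47; d = 7; cross terms: (-15*-22 - 37*7)=71, (37*-22 - -36*-22)=-1606, (-36*7 - -15*-22)=-582; twice the area = |-2117| = 2117; area = 2117/2; answer 2117/2

2117/2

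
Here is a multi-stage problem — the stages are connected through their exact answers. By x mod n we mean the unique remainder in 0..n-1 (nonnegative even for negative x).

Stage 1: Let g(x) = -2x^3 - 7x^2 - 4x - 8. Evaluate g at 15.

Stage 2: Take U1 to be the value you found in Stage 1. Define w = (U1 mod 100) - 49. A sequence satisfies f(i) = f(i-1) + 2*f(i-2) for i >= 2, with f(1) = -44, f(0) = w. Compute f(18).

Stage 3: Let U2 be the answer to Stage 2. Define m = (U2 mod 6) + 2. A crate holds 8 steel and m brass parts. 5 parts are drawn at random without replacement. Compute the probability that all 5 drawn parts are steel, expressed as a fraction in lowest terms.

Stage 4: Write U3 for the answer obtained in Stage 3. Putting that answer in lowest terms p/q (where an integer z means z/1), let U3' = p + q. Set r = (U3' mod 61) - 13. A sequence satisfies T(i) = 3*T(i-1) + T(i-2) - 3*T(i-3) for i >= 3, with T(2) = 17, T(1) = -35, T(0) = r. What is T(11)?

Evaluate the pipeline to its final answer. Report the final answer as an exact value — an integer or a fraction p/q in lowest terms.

Stage 1: -2*(15)^3 - 7*(15)^2 - 4*(15)^1 - 8 = (-6750) + (-1575) + (-60) + (-8) = -8393; answer -8393
Stage 2: U1 = -8393; w = -42; f(2) = 1*(-44) + 2*(-42) = -128; iterating: f(2)=-128, f(3)=-216, f(4)=-472, f(5)=-904, f(6)=-1848, f(7)=-3656, f(8)=-7352, f(9)=-14664, f(10)=-29368, f(11)=-58696, f(12)=-117432, f(13)=-234824, f(14)=-469688, f(15)=-939336, f(16)=-1878712, f(17)=-3757384, f(18)=-7514808; answer -7514808
Stage 3: U2 = -7514808; m = 2; total draws C(10,5) = 252; favorable C(8,5) = 56; P = 2/9; answer 2/9
Stage 4: U3 = 2/9; threaded value p + q = 11; r = -2; T(3) = 3*(17) + 1*(-35) - 3*(-2) = 22; iterating: T(3)=22, T(4)=188, T(5)=535, T(6)=1727, T(7)=5152, T(8)=15578, T(9)=46705, T(10)=140237, T(11)=420682; answer 420682

420682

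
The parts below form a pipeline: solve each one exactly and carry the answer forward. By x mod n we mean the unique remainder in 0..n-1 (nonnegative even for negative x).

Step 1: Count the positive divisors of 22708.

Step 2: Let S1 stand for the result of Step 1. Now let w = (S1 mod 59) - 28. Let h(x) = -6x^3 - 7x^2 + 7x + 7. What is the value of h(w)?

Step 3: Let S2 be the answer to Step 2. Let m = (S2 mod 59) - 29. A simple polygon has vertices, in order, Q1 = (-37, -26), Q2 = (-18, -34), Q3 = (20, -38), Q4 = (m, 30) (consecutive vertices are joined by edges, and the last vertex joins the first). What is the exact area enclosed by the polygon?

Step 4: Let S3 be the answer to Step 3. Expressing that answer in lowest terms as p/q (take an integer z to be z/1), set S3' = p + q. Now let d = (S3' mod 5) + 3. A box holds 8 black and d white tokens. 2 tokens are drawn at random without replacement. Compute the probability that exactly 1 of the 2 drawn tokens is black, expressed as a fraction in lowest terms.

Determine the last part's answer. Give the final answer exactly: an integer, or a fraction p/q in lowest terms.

Step 1: 22708 = 2^2 * 7 * 811; number of divisors = (2+1) * (1+1) * (1+1) = 12; answer 12
Step 2: S1 = 12; w = -16; -6*(-16)^3 - 7*(-16)^2 + 7*(-16)^1 + 7 = (24576) + (-1792) + (-112) + (7) = 22679; answer 22679
Step 3: S2 = 22679; m = -6; cross terms: (-37*-34 - -18*-26)=790, (-18*-38 - 20*-34)=1364, (20*30 - -6*-38)=372, (-6*-26 - -37*30)=1266; twice the area = |3792| = 3792; area = 1896; answer 1896
Step 4: S3 = 1896; threaded value p + q = 1897; d = 5; total draws C(13,2) = 78; favorable C(8,1)*C(5,1) = 40; P = 20/39; answer 20/39

20/39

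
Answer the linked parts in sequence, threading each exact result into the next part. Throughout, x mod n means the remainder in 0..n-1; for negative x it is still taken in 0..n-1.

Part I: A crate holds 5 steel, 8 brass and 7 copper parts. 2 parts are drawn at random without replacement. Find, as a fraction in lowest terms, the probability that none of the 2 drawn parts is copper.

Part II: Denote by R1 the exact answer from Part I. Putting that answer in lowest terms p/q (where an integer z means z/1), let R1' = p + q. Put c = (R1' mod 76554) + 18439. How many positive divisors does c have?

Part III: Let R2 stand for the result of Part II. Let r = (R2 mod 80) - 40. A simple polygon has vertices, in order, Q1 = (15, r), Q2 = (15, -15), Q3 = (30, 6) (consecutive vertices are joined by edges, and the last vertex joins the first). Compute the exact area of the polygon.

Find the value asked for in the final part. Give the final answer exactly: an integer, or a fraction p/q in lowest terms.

255/2

Part I: total draws C(20,2) = 190; favorable C(13,2) = 78; P = 39/95; answer 39/95
Part II: R1 = 39/95; threaded value p + q = 134; c = 18573; 18573 = 3 * 41 * 151; number of divisors = (1+1) * (1+1) * (1+1) = 8; answer 8
Part III: R2 = 8; r = -32; cross terms: (15*-15 - 15*-32)=255, (15*6 - 30*-15)=540, (30*-32 - 15*6)=-1050; twice the area = |-255| = 255; area = 255/2; answer 255/2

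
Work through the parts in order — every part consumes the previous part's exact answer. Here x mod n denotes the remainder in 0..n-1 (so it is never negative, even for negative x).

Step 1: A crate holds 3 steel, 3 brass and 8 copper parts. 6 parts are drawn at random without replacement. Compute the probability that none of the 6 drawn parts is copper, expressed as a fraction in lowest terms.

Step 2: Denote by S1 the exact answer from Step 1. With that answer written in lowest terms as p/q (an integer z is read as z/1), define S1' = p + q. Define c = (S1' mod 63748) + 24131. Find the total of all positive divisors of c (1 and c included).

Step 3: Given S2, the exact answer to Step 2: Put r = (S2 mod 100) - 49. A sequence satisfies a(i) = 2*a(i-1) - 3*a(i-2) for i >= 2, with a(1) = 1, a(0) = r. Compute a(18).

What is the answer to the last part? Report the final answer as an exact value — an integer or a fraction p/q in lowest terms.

Step 1: total draws C(14,6) = 3003; favorable C(6,6) = 1; P = 1/3003; answer 1/3003
Step 2: S1 = 1/3003; threaded value p + q = 3004; c = 27135; 27135 = 3^4 * 5 * 67; sigma = (1 + 3 + 9 + 27 + 81) * (1 + 5) * (1 + 67) = 121 * 6 * 68 = 49368; answer 49368
Step 3: S2 = 49368; r = 19; a(2) = 2*(1) - 3*(19) = -55; iterating: a(2)=-55, a(3)=-113, a(4)=-61, a(5)=217, a(6)=617, a(7)=583, a(8)=-685, a(9)=-3119, a(10)=-4183, a(11)=991, a(12)=14531, a(13)=26089, a(14)=8585, a(15)=-61097, a(16)=-147949, a(17)=-112607, a(18)=218633; answer 218633

218633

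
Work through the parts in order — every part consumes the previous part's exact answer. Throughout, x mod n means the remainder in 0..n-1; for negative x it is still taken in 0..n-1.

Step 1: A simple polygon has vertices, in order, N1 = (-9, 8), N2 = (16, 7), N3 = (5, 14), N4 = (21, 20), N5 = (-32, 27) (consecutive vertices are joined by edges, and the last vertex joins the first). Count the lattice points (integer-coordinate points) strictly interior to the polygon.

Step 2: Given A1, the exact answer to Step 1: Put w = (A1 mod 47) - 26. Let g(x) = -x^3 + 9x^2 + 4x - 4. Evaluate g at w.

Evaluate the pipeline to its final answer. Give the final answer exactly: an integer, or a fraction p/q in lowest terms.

8

Step 1: cross terms: (-9*7 - 16*8)=-191, (16*14 - 5*7)=189, (5*20 - 21*14)=-194, (21*27 - -32*20)=1207, (-32*8 - -9*27)=-13; twice the area = |998| = 998; area = 499; boundary points = 1 + 1 + 2 + 1 + 1 = 6; strictly interior points = area - boundary/2 + 1 = 497; answer 497
Step 2: A1 = 497; w = 1; -1*(1)^3 + 9*(1)^2 + 4*(1)^1 - 4 = (-1) + (9) + (4) + (-4) = 8; answer 8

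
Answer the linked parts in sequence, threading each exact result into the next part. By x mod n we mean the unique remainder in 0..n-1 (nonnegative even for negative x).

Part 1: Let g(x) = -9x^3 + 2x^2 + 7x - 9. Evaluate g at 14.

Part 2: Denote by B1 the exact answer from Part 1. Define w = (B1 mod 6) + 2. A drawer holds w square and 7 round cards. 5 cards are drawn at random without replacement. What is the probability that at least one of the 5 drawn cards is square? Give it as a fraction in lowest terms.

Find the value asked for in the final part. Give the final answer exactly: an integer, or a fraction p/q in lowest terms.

11/12

Part 1: -9*(14)^3 + 2*(14)^2 + 7*(14)^1 - 9 = (-24696) + (392) + (98) + (-9) = -24215; answer -24215
Part 2: B1 = -24215; w = 3; total draws C(10,5) = 252; complement C(7,5) = 21; favorable 252 - 21 = 231; P = 11/12; answer 11/12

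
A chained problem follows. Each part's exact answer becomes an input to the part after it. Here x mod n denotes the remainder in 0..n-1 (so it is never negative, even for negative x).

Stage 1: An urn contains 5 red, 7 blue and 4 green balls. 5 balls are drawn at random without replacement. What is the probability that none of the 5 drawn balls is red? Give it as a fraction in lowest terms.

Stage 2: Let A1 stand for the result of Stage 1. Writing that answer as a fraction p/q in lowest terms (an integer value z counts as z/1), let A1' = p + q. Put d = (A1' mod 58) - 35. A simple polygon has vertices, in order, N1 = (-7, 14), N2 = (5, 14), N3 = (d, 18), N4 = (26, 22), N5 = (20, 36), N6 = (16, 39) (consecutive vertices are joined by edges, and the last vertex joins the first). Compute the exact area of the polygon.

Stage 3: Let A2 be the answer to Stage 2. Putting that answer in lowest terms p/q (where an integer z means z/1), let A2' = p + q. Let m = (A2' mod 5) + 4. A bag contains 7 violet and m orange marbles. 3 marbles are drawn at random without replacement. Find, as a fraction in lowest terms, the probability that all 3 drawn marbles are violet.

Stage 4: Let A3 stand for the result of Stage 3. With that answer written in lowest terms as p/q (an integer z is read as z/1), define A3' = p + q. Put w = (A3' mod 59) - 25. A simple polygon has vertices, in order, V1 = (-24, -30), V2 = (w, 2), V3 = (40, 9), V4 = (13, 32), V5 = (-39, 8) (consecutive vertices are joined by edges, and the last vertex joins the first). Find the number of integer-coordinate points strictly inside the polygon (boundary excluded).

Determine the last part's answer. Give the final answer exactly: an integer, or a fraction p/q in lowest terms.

1657

Stage 1: total draws C(16,5) = 4368; favorable C(11,5) = 462; P = 11/104; answer 11/104
Stage 2: A1 = 11/104; threaded value p + q = 115; d = 22; cross terms: (-7*14 - 5*14)=-168, (5*18 - 22*14)=-218, (22*22 - 26*18)=16, (26*36 - 20*22)=496, (20*39 - 16*36)=204, (16*14 - -7*39)=497; twice the area = |827| = 827; area = 827/2; answer 827/2
Stage 3: A2 = 827/2; threaded value p + q = 829; m = 8; total draws C(15,3) = 455; favorable C(7,3) = 35; P = 1/13; answer 1/13
Stage 4: A3 = 1/13; threaded value p + q = 14; w = -11; cross terms: (-24*2 - -11*-30)=-378, (-11*9 - 40*2)=-179, (40*32 - 13*9)=1163, (13*8 - -39*32)=1352, (-39*-30 - -24*8)=1362; twice the area = |3320| = 3320; area = 1660; boundary points = 1 + 1 + 1 + 4 + 1 = 8; strictly interior points = area - boundary/2 + 1 = 1657; answer 1657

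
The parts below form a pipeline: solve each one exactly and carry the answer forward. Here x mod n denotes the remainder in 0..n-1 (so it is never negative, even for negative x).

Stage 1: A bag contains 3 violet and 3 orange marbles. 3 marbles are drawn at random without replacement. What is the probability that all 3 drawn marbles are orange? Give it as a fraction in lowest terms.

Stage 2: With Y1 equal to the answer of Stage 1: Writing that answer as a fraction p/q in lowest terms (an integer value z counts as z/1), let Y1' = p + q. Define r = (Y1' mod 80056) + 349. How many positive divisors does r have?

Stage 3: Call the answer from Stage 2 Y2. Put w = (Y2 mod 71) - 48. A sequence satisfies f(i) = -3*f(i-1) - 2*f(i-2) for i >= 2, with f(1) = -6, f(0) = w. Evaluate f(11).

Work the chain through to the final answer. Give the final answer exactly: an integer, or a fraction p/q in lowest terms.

-94122

Stage 1: total draws C(6,3) = 20; favorable C(3,3) = 1; P = 1/20; answer 1/20
Stage 2: Y1 = 1/20; threaded value p + q = 21; r = 370; 370 = 2 * 5 * 37; number of divisors = (1+1) * (1+1) * (1+1) = 8; answer 8
Stage 3: Y2 = 8; w = -40; f(2) = -3*(-6) - 2*(-40) = 98; iterating: f(2)=98, f(3)=-282, f(4)=650, f(5)=-1386, f(6)=2858, f(7)=-5802, f(8)=11690, f(9)=-23466, f(10)=47018, f(11)=-94122; answer -94122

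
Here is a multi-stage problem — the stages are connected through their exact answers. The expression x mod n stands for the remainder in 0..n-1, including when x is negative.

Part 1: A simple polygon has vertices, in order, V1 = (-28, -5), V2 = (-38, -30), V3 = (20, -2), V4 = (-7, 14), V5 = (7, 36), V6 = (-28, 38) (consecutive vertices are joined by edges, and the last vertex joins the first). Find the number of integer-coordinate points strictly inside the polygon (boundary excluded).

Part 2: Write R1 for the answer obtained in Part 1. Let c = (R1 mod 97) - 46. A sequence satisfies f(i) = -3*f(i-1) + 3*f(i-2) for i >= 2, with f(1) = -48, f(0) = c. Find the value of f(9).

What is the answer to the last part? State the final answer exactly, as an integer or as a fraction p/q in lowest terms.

Part 1: cross terms: (-28*-30 - -38*-5)=650, (-38*-2 - 20*-30)=676, (20*14 - -7*-2)=266, (-7*36 - 7*14)=-350, (7*38 - -28*36)=1274, (-28*-5 - -28*38)=1204; twice the area = |3720| = 3720; area = 1860; boundary points = 5 + 2 + 1 + 2 + 1 + 43 = 54; strictly interior points = area - boundary/2 + 1 = 1834; answer 1834
Part 2: R1 = 1834; c = 42; f(2) = -3*(-48) + 3*(42) = 270; iterating: f(2)=270, f(3)=-954, f(4)=3672, f(5)=-13878, f(6)=52650, f(7)=-199584, f(8)=756702, f(9)=-2868858; answer -2868858

-2868858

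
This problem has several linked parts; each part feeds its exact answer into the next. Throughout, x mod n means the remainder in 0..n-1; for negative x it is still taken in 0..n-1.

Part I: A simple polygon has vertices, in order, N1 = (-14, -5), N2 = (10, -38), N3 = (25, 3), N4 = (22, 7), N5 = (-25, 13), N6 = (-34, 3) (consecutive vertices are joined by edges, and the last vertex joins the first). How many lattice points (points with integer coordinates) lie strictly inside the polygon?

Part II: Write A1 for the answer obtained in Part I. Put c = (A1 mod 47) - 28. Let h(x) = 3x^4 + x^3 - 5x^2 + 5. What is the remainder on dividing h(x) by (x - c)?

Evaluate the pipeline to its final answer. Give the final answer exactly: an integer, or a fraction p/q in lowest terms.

Part I: cross terms: (-14*-38 - 10*-5)=582, (10*3 - 25*-38)=980, (25*7 - 22*3)=109, (22*13 - -25*7)=461, (-25*3 - -34*13)=367, (-34*-5 - -14*3)=212; twice the area = |2711| = 2711; area = 2711/2; boundary points = 3 + 1 + 1 + 1 + 1 + 4 = 11; strictly interior points = area - boundary/2 + 1 = 1351; answer 1351
Part II: A1 = 1351; c = 7; remainder = value at the root: 3*(7)^4 + 1*(7)^3 - 5*(7)^2 + 5 = (7203) + (343) + (-245) + (5) = 7306; answer 7306

7306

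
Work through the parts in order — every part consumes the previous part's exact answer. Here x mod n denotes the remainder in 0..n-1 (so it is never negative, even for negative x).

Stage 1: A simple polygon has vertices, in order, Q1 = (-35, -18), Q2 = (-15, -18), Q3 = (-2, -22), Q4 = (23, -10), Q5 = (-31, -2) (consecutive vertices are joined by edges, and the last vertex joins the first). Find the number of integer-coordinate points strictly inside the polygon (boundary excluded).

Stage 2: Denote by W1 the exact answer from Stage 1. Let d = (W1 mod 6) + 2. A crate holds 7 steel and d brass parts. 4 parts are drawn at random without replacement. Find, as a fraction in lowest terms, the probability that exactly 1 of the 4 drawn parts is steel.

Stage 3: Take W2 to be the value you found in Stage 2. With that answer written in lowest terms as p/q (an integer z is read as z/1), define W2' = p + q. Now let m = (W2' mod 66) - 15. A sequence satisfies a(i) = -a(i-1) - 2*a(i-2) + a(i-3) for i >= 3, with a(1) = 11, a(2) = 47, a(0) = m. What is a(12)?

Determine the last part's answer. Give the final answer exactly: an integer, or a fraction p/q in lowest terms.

-989

Stage 1: cross terms: (-35*-18 - -15*-18)=360, (-15*-22 - -2*-18)=294, (-2*-10 - 23*-22)=526, (23*-2 - -31*-10)=-356, (-31*-18 - -35*-2)=488; twice the area = |1312| = 1312; area = 656; boundary points = 20 + 1 + 1 + 2 + 4 = 28; strictly interior points = area - boundary/2 + 1 = 643; answer 643
Stage 2: W1 = 643; d = 3; total draws C(10,4) = 210; favorable C(7,1)*C(3,3) = 7; P = 1/30; answer 1/30
Stage 3: W2 = 1/30; threaded value p + q = 31; m = 16; a(3) = -1*(47) - 2*(11) + 1*(16) = -53; iterating: a(3)=-53, a(4)=-30, a(5)=183, a(6)=-176, a(7)=-220, a(8)=755, a(9)=-491, a(10)=-1239, a(11)=2976, a(12)=-989; answer -989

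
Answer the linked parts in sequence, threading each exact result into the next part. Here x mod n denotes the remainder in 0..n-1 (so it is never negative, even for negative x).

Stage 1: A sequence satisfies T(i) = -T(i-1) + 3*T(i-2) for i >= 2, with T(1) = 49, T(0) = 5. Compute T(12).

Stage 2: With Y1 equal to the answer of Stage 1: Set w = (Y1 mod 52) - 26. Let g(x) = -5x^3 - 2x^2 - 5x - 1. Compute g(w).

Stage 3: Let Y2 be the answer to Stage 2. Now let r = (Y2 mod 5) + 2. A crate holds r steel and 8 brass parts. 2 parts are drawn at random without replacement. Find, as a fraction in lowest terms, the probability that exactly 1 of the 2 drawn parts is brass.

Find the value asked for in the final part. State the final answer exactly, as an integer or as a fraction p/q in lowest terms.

16/33

Stage 1: T(2) = -1*(49) + 3*(5) = -34; iterating: T(2)=-34, T(3)=181, T(4)=-283, T(5)=826, T(6)=-1675, T(7)=4153, T(8)=-9178, T(9)=21637, T(10)=-49171, T(11)=114082, T(12)=-261595; answer -261595
Stage 2: Y1 = -261595; w = -9; -5*(-9)^3 - 2*(-9)^2 - 5*(-9)^1 - 1 = (3645) + (-162) + (45) + (-1) = 3527; answer 3527
Stage 3: Y2 = 3527; r = 4; total draws C(12,2) = 66; favorable C(8,1)*C(4,1) = 32; P = 16/33; answer 16/33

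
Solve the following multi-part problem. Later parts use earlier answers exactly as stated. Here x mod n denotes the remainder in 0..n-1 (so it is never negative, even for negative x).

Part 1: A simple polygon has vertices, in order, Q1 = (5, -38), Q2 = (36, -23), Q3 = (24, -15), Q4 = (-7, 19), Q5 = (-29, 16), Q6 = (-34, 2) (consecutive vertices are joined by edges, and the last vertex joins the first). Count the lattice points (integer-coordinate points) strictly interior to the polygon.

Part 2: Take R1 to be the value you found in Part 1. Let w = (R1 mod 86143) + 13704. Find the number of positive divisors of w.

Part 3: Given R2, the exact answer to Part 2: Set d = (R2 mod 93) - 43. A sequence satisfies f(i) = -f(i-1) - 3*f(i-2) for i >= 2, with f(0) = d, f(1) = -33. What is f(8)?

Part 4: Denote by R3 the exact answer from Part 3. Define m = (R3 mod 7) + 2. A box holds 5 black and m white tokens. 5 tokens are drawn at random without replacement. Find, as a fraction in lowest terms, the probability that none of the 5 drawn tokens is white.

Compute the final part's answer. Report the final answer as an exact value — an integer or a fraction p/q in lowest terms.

Part 1: cross terms: (5*-23 - 36*-38)=1253, (36*-15 - 24*-23)=12, (24*19 - -7*-15)=351, (-7*16 - -29*19)=439, (-29*2 - -34*16)=486, (-34*-38 - 5*2)=1282; twice the area = |3823| = 3823; area = 3823/2; boundary points = 1 + 4 + 1 + 1 + 1 + 1 = 9; strictly interior points = area - boundary/2 + 1 = 1908; answer 1908
Part 2: R1 = 1908; w = 15612; 15612 = 2^2 * 3 * 1301; number of divisors = (2+1) * (1+1) * (1+1) = 12; answer 12
Part 3: R2 = 12; d = -31; f(2) = -1*(-33) - 3*(-31) = 126; iterating: f(2)=126, f(3)=-27, f(4)=-351, f(5)=432, f(6)=621, f(7)=-1917, f(8)=54; answer 54
Part 4: R3 = 54; m = 7; total draws C(12,5) = 792; favorable C(5,5) = 1; P = 1/792; answer 1/792

1/792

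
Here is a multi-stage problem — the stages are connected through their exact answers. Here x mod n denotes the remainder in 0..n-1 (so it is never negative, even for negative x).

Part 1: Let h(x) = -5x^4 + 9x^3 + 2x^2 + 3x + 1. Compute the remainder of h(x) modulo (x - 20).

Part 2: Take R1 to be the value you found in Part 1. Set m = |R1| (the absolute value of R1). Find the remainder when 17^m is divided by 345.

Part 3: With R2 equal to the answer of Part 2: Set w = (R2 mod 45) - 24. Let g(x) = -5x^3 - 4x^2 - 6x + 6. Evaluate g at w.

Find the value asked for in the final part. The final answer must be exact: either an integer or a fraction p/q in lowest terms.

Part 1: remainder = value at the root: -5*(20)^4 + 9*(20)^3 + 2*(20)^2 + 3*(20)^1 + 1 = (-800000) + (72000) + (800) + (60) + (1) = -727139; answer -727139
Part 2: R1 = -727139; m = 727139; squarings mod 345: 17^1=17, 17^2=289, 17^4=31, 17^8=271, 17^16=301, 17^32=211, 17^64=16, 17^128=256, 17^256=331, 17^512=196, 17^1024=121, 17^2048=151, 17^4096=31, 17^8192=271, 17^16384=301, 17^32768=211, 17^65536=16, 17^131072=256, 17^262144=331, 17^524288=196; 17^727139 = 17^1 * 17^2 * 17^32 * 17^64 * 17^2048 * 17^4096 * 17^65536 * 17^131072 * 17^524288 = 218 (mod 345); answer 218
Part 3: R2 = 218; w = 14; -5*(14)^3 - 4*(14)^2 - 6*(14)^1 + 6 = (-13720) + (-784) + (-84) + (6) = -14582; answer -14582

-14582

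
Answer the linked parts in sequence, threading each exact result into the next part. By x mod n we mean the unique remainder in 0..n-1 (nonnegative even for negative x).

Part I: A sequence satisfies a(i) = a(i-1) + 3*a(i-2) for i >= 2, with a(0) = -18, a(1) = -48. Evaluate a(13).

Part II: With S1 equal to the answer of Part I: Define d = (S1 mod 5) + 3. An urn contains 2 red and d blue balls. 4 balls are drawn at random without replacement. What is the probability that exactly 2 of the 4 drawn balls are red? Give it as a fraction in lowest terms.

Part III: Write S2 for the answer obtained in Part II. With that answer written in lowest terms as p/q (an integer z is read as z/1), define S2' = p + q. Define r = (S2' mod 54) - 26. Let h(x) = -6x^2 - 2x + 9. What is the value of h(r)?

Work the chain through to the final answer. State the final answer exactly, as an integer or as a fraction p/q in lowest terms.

Part I: a(2) = 1*(-48) + 3*(-18) = -102; iterating: a(2)=-102, a(3)=-246, a(4)=-552, a(5)=-1290, a(6)=-2946, a(7)=-6816, a(8)=-15654, a(9)=-36102, a(10)=-83064, a(11)=-191370, a(12)=-440562, a(13)=-1014672; answer -1014672
Part II: S1 = -1014672; d = 6; total draws C(8,4) = 70; favorable C(2,2)*C(6,2) = 15; P = 3/14; answer 3/14
Part III: S2 = 3/14; threaded value p + q = 17; r = -9; -6*(-9)^2 - 2*(-9)^1 + 9 = (-486) + (18) + (9) = -459; answer -459

-459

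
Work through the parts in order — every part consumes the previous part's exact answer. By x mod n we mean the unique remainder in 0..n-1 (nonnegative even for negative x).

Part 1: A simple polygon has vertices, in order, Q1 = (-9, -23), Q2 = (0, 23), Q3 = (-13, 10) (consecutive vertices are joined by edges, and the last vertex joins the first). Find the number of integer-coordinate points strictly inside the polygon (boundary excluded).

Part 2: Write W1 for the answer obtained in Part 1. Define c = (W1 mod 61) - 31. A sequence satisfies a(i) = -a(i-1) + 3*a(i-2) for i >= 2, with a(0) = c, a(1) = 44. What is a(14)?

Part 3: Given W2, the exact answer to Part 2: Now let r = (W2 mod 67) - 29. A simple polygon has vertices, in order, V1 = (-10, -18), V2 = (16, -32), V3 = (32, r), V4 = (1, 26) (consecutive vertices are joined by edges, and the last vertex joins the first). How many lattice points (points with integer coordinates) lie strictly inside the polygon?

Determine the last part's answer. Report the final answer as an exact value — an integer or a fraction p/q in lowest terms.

Part 1: cross terms: (-9*23 - 0*-23)=-207, (0*10 - -13*23)=299, (-13*-23 - -9*10)=389; twice the area = |481| = 481; area = 481/2; boundary points = 1 + 13 + 1 = 15; strictly interior points = area - boundary/2 + 1 = 234; answer 234
Part 2: W1 = 234; c = 20; a(2) = -1*(44) + 3*(20) = 16; iterating: a(2)=16, a(3)=116, a(4)=-68, a(5)=416, a(6)=-620, a(7)=1868, a(8)=-3728, a(9)=9332, a(10)=-20516, a(11)=48512, a(12)=-110060, a(13)=255596, a(14)=-585776; answer -585776
Part 3: W2 = -585776; r = -24; cross terms: (-10*-32 - 16*-18)=608, (16*-24 - 32*-32)=640, (32*26 - 1*-24)=856, (1*-18 - -10*26)=242; twice the area = |2346| = 2346; area = 1173; boundary points = 2 + 8 + 1 + 11 = 22; strictly interior points = area - boundary/2 + 1 = 1163; answer 1163

1163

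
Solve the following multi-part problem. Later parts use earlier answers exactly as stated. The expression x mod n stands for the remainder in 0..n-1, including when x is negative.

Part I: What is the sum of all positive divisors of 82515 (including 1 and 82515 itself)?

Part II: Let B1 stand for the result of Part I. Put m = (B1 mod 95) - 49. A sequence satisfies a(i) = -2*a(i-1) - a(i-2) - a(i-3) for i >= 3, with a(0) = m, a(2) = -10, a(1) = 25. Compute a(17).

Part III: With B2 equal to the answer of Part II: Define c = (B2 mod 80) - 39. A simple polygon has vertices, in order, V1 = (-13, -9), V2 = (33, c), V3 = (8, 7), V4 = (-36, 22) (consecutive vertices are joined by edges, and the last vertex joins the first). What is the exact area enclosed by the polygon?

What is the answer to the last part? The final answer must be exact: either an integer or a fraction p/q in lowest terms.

951

Part I: 82515 = 3 * 5 * 5501; sigma = (1 + 3) * (1 + 5) * (1 + 5501) = 4 * 6 * 5502 = 132048; answer 132048
Part II: B1 = 132048; m = 44; a(3) = -2*(-10) - 1*(25) - 1*(44) = -49; iterating: a(3)=-49, a(4)=83, a(5)=-107, a(6)=180, a(7)=-336, a(8)=599, a(9)=-1042, a(10)=1821, a(11)=-3199, a(12)=5619, a(13)=-9860, a(14)=17300, a(15)=-30359, a(16)=53278, a(17)=-93497; answer -93497
Part III: B2 = -93497; c = -16; cross terms: (-13*-16 - 33*-9)=505, (33*7 - 8*-16)=359, (8*22 - -36*7)=428, (-36*-9 - -13*22)=610; twice the area = |1902| = 1902; area = 951; answer 951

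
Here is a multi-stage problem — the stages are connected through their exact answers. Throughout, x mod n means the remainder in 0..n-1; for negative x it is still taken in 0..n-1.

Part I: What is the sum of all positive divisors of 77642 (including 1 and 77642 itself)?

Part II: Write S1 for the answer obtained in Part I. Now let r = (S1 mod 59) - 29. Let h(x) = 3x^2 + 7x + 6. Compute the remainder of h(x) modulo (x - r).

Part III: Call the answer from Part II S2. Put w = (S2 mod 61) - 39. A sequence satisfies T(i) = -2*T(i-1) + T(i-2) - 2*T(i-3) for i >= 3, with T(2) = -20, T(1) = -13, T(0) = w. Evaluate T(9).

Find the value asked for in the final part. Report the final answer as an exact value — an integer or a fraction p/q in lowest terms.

24121

Part I: 77642 = 2 * 38821; sigma = (1 + 2) * (1 + 38821) = 3 * 38822 = 116466; answer 116466
Part II: S1 = 116466; r = -29; remainder = value at the root: 3*(-29)^2 + 7*(-29)^1 + 6 = (2523) + (-203) + (6) = 2326; answer 2326
Part III: S2 = 2326; w = -31; T(3) = -2*(-20) + 1*(-13) - 2*(-31) = 89; iterating: T(3)=89, T(4)=-172, T(5)=473, T(6)=-1296, T(7)=3409, T(8)=-9060, T(9)=24121; answer 24121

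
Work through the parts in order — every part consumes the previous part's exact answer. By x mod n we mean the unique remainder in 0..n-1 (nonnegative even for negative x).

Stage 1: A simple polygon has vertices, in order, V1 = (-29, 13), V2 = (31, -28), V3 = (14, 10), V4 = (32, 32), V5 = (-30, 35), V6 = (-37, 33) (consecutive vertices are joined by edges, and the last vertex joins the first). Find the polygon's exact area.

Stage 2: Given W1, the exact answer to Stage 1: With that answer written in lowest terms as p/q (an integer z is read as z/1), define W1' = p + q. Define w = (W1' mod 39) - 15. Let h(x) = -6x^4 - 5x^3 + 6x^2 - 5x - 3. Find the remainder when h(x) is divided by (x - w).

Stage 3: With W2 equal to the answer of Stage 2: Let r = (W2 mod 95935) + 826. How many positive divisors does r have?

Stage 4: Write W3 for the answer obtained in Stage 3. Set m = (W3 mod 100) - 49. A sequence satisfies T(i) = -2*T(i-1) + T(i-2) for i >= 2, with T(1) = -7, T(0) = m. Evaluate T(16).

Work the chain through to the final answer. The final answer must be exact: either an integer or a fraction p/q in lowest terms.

760499

Stage 1: cross terms: (-29*-28 - 31*13)=409, (31*10 - 14*-28)=702, (14*32 - 32*10)=128, (32*35 - -30*32)=2080, (-30*33 - -37*35)=305, (-37*13 - -29*33)=476; twice the area = |4100| = 4100; area = 2050; answer 2050
Stage 2: W1 = 2050; threaded value p + q = 2051; w = 8; remainder = value at the root: -6*(8)^4 - 5*(8)^3 + 6*(8)^2 - 5*(8)^1 - 3 = (-24576) + (-2560) + (384) + (-40) + (-3) = -26795; answer -26795
Stage 3: W2 = -26795; r = 69966; 69966 = 2 * 3^2 * 13^2 * 23; number of divisors = (1+1) * (2+1) * (2+1) * (1+1) = 36; answer 36
Stage 4: W3 = 36; m = -13; T(2) = -2*(-7) + 1*(-13) = 1; iterating: T(2)=1, T(3)=-9, T(4)=19, T(5)=-47, T(6)=113, T(7)=-273, T(8)=659, T(9)=-1591, T(10)=3841, T(11)=-9273, T(12)=22387, T(13)=-54047, T(14)=130481, T(15)=-315009, T(16)=760499; answer 760499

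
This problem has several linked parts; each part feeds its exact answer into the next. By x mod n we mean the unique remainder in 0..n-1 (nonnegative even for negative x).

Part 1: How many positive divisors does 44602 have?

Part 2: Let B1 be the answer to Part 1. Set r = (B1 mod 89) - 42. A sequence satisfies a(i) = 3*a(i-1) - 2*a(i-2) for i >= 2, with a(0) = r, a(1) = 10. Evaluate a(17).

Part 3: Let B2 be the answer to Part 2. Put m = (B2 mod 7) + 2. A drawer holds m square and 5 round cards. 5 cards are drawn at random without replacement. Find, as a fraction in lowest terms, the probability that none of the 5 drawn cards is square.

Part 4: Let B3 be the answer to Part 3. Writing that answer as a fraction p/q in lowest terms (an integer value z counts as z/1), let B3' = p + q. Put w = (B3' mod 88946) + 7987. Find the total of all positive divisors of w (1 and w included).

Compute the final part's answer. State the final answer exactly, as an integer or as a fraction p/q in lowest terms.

8010

Part 1: 44602 = 2 * 29 * 769; number of divisors = (1+1) * (1+1) * (1+1) = 8; answer 8
Part 2: B1 = 8; r = -34; a(2) = 3*(10) - 2*(-34) = 98; iterating: a(2)=98, a(3)=274, a(4)=626, a(5)=1330, a(6)=2738, a(7)=5554, a(8)=11186, a(9)=22450, a(10)=44978, a(11)=90034, a(12)=180146, a(13)=360370, a(14)=720818, a(15)=1441714, a(16)=2883506, a(17)=5767090; answer 5767090
Part 3: B2 = 5767090; m = 2; total draws C(7,5) = 21; favorable C(5,5) = 1; P = 1/21; answer 1/21
Part 4: B3 = 1/21; threaded value p + q = 22; w = 8009; 8009 is prime, so its only divisors are 1 and 8009; sigma = 1 + 8009 = 8010; answer 8010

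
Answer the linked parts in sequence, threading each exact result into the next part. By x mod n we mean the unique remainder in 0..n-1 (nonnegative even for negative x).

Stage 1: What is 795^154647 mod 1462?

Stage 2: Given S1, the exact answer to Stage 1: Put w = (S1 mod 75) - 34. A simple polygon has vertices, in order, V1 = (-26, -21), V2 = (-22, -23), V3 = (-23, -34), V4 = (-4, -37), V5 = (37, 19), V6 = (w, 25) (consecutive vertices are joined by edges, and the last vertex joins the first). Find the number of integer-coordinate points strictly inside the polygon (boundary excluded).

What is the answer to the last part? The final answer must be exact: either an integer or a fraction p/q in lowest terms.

Stage 1: squarings mod 1462: 795^1=795, 795^2=441, 795^4=35, 795^8=1225, 795^16=613, 795^32=35, 795^64=1225, 795^128=613, 795^256=35, 795^512=1225, 795^1024=613, 795^2048=35, 795^4096=1225, 795^8192=613, 795^16384=35, 795^32768=1225, 795^65536=613, 795^131072=35; 795^154647 = 795^1 * 795^2 * 795^4 * 795^16 * 795^1024 * 795^2048 * 795^4096 * 795^16384 * 795^131072 = 1177 (mod 1462); answer 1177
Stage 2: S1 = 1177; w = 18; cross terms: (-26*-23 - -22*-21)=136, (-22*-34 - -23*-23)=219, (-23*-37 - -4*-34)=715, (-4*19 - 37*-37)=1293, (37*25 - 18*19)=583, (18*-21 - -26*25)=272; twice the area = |3218| = 3218; area = 1609; boundary points = 2 + 1 + 1 + 1 + 1 + 2 = 8; strictly interior points = area - boundary/2 + 1 = 1606; answer 1606

1606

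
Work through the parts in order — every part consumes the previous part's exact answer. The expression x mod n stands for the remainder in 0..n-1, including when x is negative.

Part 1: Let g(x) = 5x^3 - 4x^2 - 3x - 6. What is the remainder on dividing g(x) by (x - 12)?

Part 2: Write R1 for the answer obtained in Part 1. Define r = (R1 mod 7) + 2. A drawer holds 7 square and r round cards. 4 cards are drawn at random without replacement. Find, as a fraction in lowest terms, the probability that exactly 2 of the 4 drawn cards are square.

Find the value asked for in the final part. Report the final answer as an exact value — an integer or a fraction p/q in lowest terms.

1/6

Part 1: remainder = value at the root: 5*(12)^3 - 4*(12)^2 - 3*(12)^1 - 6 = (8640) + (-576) + (-36) + (-6) = 8022; answer 8022
Part 2: R1 = 8022; r = 2; total draws C(9,4) = 126; favorable C(7,2)*C(2,2) = 21; P = 1/6; answer 1/6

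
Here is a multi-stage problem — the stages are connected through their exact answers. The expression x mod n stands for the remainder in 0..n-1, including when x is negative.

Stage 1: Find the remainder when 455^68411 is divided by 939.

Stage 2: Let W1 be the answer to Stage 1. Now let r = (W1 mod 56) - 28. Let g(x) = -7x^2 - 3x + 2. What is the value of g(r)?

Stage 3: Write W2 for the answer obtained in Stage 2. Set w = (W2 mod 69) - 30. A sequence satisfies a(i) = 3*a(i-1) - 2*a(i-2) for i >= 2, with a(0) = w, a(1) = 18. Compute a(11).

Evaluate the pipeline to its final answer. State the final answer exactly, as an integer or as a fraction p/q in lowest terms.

65490

Stage 1: squarings mod 939: 455^1=455, 455^2=445, 455^4=835, 455^8=487, 455^16=541, 455^32=652, 455^64=676, 455^128=622, 455^256=16, 455^512=256, 455^1024=745, 455^2048=76, 455^4096=142, 455^8192=445, 455^16384=835, 455^32768=487, 455^65536=541; 455^68411 = 455^1 * 455^2 * 455^8 * 455^16 * 455^32 * 455^256 * 455^512 * 455^2048 * 455^65536 = 569 (mod 939); answer 569
Stage 2: W1 = 569; r = -19; -7*(-19)^2 - 3*(-19)^1 + 2 = (-2527) + (57) + (2) = -2468; answer -2468
Stage 3: W2 = -2468; w = -14; a(2) = 3*(18) - 2*(-14) = 82; iterating: a(2)=82, a(3)=210, a(4)=466, a(5)=978, a(6)=2002, a(7)=4050, a(8)=8146, a(9)=16338, a(10)=32722, a(11)=65490; answer 65490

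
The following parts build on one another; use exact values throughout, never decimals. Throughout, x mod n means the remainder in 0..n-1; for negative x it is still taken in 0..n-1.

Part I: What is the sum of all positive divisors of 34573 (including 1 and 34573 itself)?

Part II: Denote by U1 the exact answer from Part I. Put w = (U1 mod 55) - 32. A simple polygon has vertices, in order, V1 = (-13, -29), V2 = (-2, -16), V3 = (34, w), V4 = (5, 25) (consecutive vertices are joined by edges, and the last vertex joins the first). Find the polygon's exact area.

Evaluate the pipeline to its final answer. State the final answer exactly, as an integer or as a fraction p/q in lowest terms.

1773/2

Part I: 34573 = 7 * 11 * 449; sigma = (1 + 7) * (1 + 11) * (1 + 449) = 8 * 12 * 450 = 43200; answer 43200
Part II: U1 = 43200; w = -7; cross terms: (-13*-16 - -2*-29)=150, (-2*-7 - 34*-16)=558, (34*25 - 5*-7)=885, (5*-29 - -13*25)=180; twice the area = |1773| = 1773; area = 1773/2; answer 1773/2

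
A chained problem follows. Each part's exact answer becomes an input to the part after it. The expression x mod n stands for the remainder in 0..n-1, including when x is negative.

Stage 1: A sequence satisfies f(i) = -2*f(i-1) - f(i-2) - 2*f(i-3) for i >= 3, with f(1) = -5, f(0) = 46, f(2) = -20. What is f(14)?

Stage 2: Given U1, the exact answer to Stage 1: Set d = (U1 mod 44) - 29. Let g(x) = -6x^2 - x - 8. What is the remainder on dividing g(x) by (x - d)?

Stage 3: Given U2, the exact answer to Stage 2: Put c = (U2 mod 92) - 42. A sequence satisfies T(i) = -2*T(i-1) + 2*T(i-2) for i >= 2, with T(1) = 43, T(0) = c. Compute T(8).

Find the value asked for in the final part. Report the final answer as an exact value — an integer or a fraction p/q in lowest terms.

-64112

Stage 1: f(3) = -2*(-20) - 1*(-5) - 2*(46) = -47; iterating: f(3)=-47, f(4)=124, f(5)=-161, f(6)=292, f(7)=-671, f(8)=1372, f(9)=-2657, f(10)=5284, f(11)=-10655, f(12)=21340, f(13)=-42593, f(14)=85156; answer 85156
Stage 2: U1 = 85156; d = -13; remainder = value at the root: -6*(-13)^2 - 1*(-13)^1 - 8 = (-1014) + (13) + (-8) = -1009; answer -1009
Stage 3: U2 = -1009; c = -39; T(2) = -2*(43) + 2*(-39) = -164; iterating: T(2)=-164, T(3)=414, T(4)=-1156, T(5)=3140, T(6)=-8592, T(7)=23464, T(8)=-64112; answer -64112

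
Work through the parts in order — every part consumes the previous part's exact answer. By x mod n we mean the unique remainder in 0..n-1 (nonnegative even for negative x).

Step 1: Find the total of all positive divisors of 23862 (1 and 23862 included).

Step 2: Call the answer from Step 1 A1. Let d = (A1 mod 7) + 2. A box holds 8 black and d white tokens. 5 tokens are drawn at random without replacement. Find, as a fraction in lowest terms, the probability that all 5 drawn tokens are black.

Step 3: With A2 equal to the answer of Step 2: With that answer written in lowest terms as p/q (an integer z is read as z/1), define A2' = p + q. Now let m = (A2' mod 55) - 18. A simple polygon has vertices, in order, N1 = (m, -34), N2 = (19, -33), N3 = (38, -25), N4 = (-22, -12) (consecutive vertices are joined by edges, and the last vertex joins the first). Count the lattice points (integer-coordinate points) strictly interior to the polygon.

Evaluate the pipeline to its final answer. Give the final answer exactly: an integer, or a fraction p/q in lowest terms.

656

Step 1: 23862 = 2 * 3 * 41 * 97; sigma = (1 + 2) * (1 + 3) * (1 + 41) * (1 + 97) = 3 * 4 * 42 * 98 = 49392; answer 49392
Step 2: A1 = 49392; d = 2; total draws C(10,5) = 252; favorable C(8,5) = 56; P = 2/9; answer 2/9
Step 3: A2 = 2/9; threaded value p + q = 11; m = -7; cross terms: (-7*-33 - 19*-34)=877, (19*-25 - 38*-33)=779, (38*-12 - -22*-25)=-1006, (-22*-34 - -7*-12)=664; twice the area = |1314| = 1314; area = 657; boundary points = 1 + 1 + 1 + 1 = 4; strictly interior points = area - boundary/2 + 1 = 656; answer 656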